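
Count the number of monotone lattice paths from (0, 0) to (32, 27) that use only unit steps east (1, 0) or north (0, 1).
Number of paths = 48402641245296107

A monotone lattice path from (0, 0) to (32, 27) consists of 32 east steps and 27 north steps in some order, so it is determined by which 32 of the 59 steps are east. The count is C(59, 32) = 48402641245296107.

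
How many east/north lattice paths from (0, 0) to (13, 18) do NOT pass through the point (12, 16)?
Number of paths = 114987810

Total paths from (0, 0) to (13, 18): C(31, 13) = 206253075. Paths through (12, 16): (paths (0, 0) → (12, 16)) × (paths (12, 16) → (13, 18)) = C(28, 12) · C(3, 1) = 30421755 · 3 = 91265265. Avoidance count = 206253075 − 91265265 = 114987810.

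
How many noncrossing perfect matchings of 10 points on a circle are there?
C_5 = 42

These noncrossing handshakes are counted by the Catalan number C_n = (1/(n + 1)) · C(2n, n). For n = 5: C_5 = (1/6) · C(10, 5) = 252/6 = 42.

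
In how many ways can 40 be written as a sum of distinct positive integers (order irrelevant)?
q(40) = 1113

A partition into distinct parts is a strictly decreasing sequence summing to n. The recurrence d(n, m) = d(n, m−1) + d(n−m, m−1) (use part m at most once) with q(n) = d(n, n) gives q(40) = 1113. (Euler's theorem: # distinct-part partitions = # odd-part partitions.)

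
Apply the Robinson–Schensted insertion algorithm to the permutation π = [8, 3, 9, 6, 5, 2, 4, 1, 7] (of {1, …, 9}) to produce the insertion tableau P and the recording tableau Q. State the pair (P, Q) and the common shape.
P = [1, 4, 7] / [2, 5] / [3, 9] / [6] / [8];  Q = [1, 3, 9] / [2, 4] / [5, 7] / [6] / [8];  common shape = (3, 2, 2, 1, 1)

Row-insert the values π_1, π_2, … into P one at a time, bumping the leftmost entry strictly greater than the inserted value down to the next row. The recording tableau Q records, in position (i, j), the step at which that cell was added to P.
  Insert 8 (step 1): P = [8];  Q = [1]
  Insert 3 (step 2): P = [3] / [8];  Q = [1] / [2]
  Insert 9 (step 3): P = [3, 9] / [8];  Q = [1, 3] / [2]
  Insert 6 (step 4): P = [3, 6] / [8, 9];  Q = [1, 3] / [2, 4]
  Insert 5 (step 5): P = [3, 5] / [6, 9] / [8];  Q = [1, 3] / [2, 4] / [5]
  Insert 2 (step 6): P = [2, 5] / [3, 9] / [6] / [8];  Q = [1, 3] / [2, 4] / [5] / [6]
  Insert 4 (step 7): P = [2, 4] / [3, 5] / [6, 9] / [8];  Q = [1, 3] / [2, 4] / [5, 7] / [6]
  Insert 1 (step 8): P = [1, 4] / [2, 5] / [3, 9] / [6] / [8];  Q = [1, 3] / [2, 4] / [5, 7] / [6] / [8]
  Insert 7 (step 9): P = [1, 4, 7] / [2, 5] / [3, 9] / [6] / [8];  Q = [1, 3, 9] / [2, 4] / [5, 7] / [6] / [8]
Final shape: (3, 2, 2, 1, 1).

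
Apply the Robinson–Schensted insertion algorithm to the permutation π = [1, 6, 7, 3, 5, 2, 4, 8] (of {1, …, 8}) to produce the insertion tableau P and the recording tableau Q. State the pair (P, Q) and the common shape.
P = [1, 2, 4, 8] / [3, 5] / [6, 7];  Q = [1, 2, 3, 8] / [4, 5] / [6, 7];  common shape = (4, 2, 2)

Row-insert the values π_1, π_2, … into P one at a time, bumping the leftmost entry strictly greater than the inserted value down to the next row. The recording tableau Q records, in position (i, j), the step at which that cell was added to P.
  Insert 1 (step 1): P = [1];  Q = [1]
  Insert 6 (step 2): P = [1, 6];  Q = [1, 2]
  Insert 7 (step 3): P = [1, 6, 7];  Q = [1, 2, 3]
  Insert 3 (step 4): P = [1, 3, 7] / [6];  Q = [1, 2, 3] / [4]
  Insert 5 (step 5): P = [1, 3, 5] / [6, 7];  Q = [1, 2, 3] / [4, 5]
  Insert 2 (step 6): P = [1, 2, 5] / [3, 7] / [6];  Q = [1, 2, 3] / [4, 5] / [6]
  Insert 4 (step 7): P = [1, 2, 4] / [3, 5] / [6, 7];  Q = [1, 2, 3] / [4, 5] / [6, 7]
  Insert 8 (step 8): P = [1, 2, 4, 8] / [3, 5] / [6, 7];  Q = [1, 2, 3, 8] / [4, 5] / [6, 7]
Final shape: (4, 2, 2).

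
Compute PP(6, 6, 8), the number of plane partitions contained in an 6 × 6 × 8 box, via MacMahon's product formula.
PP(6, 6, 8) = 469699956117392

Evaluate the triple product over i = 1..6, j = 1..6, k = 1..8. The factors are (2/1) · (3/2) · (4/3) · (5/4) · (6/5) · (7/6) · (8/7) · (9/8) · … (288 factors total). The numerators and denominators telescope so the product is an integer; carrying out the multiplication exactly gives PP(6, 6, 8) = 469699956117392.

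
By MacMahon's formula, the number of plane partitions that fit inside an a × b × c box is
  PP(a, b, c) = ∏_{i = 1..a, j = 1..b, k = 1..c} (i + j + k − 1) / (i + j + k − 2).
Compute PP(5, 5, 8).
PP(5, 5, 8) = 235234907908

Evaluate the triple product over i = 1..5, j = 1..5, k = 1..8. The factors are (2/1) · (3/2) · (4/3) · (5/4) · (6/5) · (7/6) · (8/7) · (9/8) · … (200 factors total). The numerators and denominators telescope so the product is an integer; carrying out the multiplication exactly gives PP(5, 5, 8) = 235234907908.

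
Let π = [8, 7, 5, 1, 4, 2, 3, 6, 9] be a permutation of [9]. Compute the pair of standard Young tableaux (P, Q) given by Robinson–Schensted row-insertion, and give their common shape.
P = [1, 2, 3, 6, 9] / [4] / [5] / [7] / [8];  Q = [1, 5, 7, 8, 9] / [2] / [3] / [4] / [6];  common shape = (5, 1, 1, 1, 1)

Row-insert the values π_1, π_2, … into P one at a time, bumping the leftmost entry strictly greater than the inserted value down to the next row. The recording tableau Q records, in position (i, j), the step at which that cell was added to P.
  Insert 8 (step 1): P = [8];  Q = [1]
  Insert 7 (step 2): P = [7] / [8];  Q = [1] / [2]
  Insert 5 (step 3): P = [5] / [7] / [8];  Q = [1] / [2] / [3]
  Insert 1 (step 4): P = [1] / [5] / [7] / [8];  Q = [1] / [2] / [3] / [4]
  Insert 4 (step 5): P = [1, 4] / [5] / [7] / [8];  Q = [1, 5] / [2] / [3] / [4]
  Insert 2 (step 6): P = [1, 2] / [4] / [5] / [7] / [8];  Q = [1, 5] / [2] / [3] / [4] / [6]
  Insert 3 (step 7): P = [1, 2, 3] / [4] / [5] / [7] / [8];  Q = [1, 5, 7] / [2] / [3] / [4] / [6]
  Insert 6 (step 8): P = [1, 2, 3, 6] / [4] / [5] / [7] / [8];  Q = [1, 5, 7, 8] / [2] / [3] / [4] / [6]
  Insert 9 (step 9): P = [1, 2, 3, 6, 9] / [4] / [5] / [7] / [8];  Q = [1, 5, 7, 8, 9] / [2] / [3] / [4] / [6]
Final shape: (5, 1, 1, 1, 1).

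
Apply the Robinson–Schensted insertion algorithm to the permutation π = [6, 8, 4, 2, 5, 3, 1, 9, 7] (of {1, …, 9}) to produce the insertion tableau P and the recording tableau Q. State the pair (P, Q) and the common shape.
P = [1, 3, 7] / [2, 5, 9] / [4, 8] / [6];  Q = [1, 2, 8] / [3, 5, 9] / [4, 6] / [7];  common shape = (3, 3, 2, 1)

Row-insert the values π_1, π_2, … into P one at a time, bumping the leftmost entry strictly greater than the inserted value down to the next row. The recording tableau Q records, in position (i, j), the step at which that cell was added to P.
  Insert 6 (step 1): P = [6];  Q = [1]
  Insert 8 (step 2): P = [6, 8];  Q = [1, 2]
  Insert 4 (step 3): P = [4, 8] / [6];  Q = [1, 2] / [3]
  Insert 2 (step 4): P = [2, 8] / [4] / [6];  Q = [1, 2] / [3] / [4]
  Insert 5 (step 5): P = [2, 5] / [4, 8] / [6];  Q = [1, 2] / [3, 5] / [4]
  Insert 3 (step 6): P = [2, 3] / [4, 5] / [6, 8];  Q = [1, 2] / [3, 5] / [4, 6]
  Insert 1 (step 7): P = [1, 3] / [2, 5] / [4, 8] / [6];  Q = [1, 2] / [3, 5] / [4, 6] / [7]
  Insert 9 (step 8): P = [1, 3, 9] / [2, 5] / [4, 8] / [6];  Q = [1, 2, 8] / [3, 5] / [4, 6] / [7]
  Insert 7 (step 9): P = [1, 3, 7] / [2, 5, 9] / [4, 8] / [6];  Q = [1, 2, 8] / [3, 5, 9] / [4, 6] / [7]
Final shape: (3, 3, 2, 1).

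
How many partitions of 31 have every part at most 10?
p(31, parts ≤ 10) = 4242

Use the recurrence p(n, m) = p(n, m−1) + p(n−m, m): either the largest part is < m (count p(n, m−1)) or the largest part is exactly m (remove one copy of m, count p(n−m, m)). With p(0, ·) = 1 this gives p(31, parts ≤ 10) = 4242. (By conjugating Young diagrams, this also counts partitions of 31 into at most 10 parts.)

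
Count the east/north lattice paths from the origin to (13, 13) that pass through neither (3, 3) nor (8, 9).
Number of paths = 4806660

Inclusion–exclusion. Total paths: C(26, 13) = 10400600. Through P₁: C(6, 3)·C(20, 10) = 3695120. Through P₂: C(17, 8)·C(9, 5) = 3063060. Since P₁ is strictly southwest of P₂, a monotone path through both must visit P₁ then P₂; paths through both = C(6, 3)·C(11, 5)·C(9, 5) = 1164240. Avoid both = 10400600 − 3695120 − 3063060 + 1164240 = 4806660.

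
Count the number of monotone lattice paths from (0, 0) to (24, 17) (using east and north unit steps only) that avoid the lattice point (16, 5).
Number of paths = 149021116920

Total paths from (0, 0) to (24, 17): C(41, 24) = 151584480450. Paths through (16, 5): (paths (0, 0) → (16, 5)) × (paths (16, 5) → (24, 17)) = C(21, 16) · C(20, 8) = 20349 · 125970 = 2563363530. Avoidance count = 151584480450 − 2563363530 = 149021116920.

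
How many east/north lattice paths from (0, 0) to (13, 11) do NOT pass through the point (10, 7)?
Number of paths = 1815464

Total paths from (0, 0) to (13, 11): C(24, 13) = 2496144. Paths through (10, 7): (paths (0, 0) → (10, 7)) × (paths (10, 7) → (13, 11)) = C(17, 10) · C(7, 3) = 19448 · 35 = 680680. Avoidance count = 2496144 − 680680 = 1815464.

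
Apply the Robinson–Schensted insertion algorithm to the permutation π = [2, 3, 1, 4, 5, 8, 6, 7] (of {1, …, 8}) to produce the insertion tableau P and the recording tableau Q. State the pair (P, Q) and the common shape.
P = [1, 3, 4, 5, 6, 7] / [2, 8];  Q = [1, 2, 4, 5, 6, 8] / [3, 7];  common shape = (6, 2)

Row-insert the values π_1, π_2, … into P one at a time, bumping the leftmost entry strictly greater than the inserted value down to the next row. The recording tableau Q records, in position (i, j), the step at which that cell was added to P.
  Insert 2 (step 1): P = [2];  Q = [1]
  Insert 3 (step 2): P = [2, 3];  Q = [1, 2]
  Insert 1 (step 3): P = [1, 3] / [2];  Q = [1, 2] / [3]
  Insert 4 (step 4): P = [1, 3, 4] / [2];  Q = [1, 2, 4] / [3]
  Insert 5 (step 5): P = [1, 3, 4, 5] / [2];  Q = [1, 2, 4, 5] / [3]
  Insert 8 (step 6): P = [1, 3, 4, 5, 8] / [2];  Q = [1, 2, 4, 5, 6] / [3]
  Insert 6 (step 7): P = [1, 3, 4, 5, 6] / [2, 8];  Q = [1, 2, 4, 5, 6] / [3, 7]
  Insert 7 (step 8): P = [1, 3, 4, 5, 6, 7] / [2, 8];  Q = [1, 2, 4, 5, 6, 8] / [3, 7]
Final shape: (6, 2).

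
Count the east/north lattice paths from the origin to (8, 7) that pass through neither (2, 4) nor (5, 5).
Number of paths = 3255

Inclusion–exclusion. Total paths: C(15, 8) = 6435. Through P₁: C(6, 2)·C(9, 6) = 1260. Through P₂: C(10, 5)·C(5, 3) = 2520. Since P₁ is strictly southwest of P₂, a monotone path through both must visit P₁ then P₂; paths through both = C(6, 2)·C(4, 3)·C(5, 3) = 600. Avoid both = 6435 − 1260 − 2520 + 600 = 3255.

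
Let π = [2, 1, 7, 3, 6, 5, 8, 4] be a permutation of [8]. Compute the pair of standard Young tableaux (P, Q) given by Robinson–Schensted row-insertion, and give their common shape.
P = [1, 3, 4, 8] / [2, 5] / [6] / [7];  Q = [1, 3, 5, 7] / [2, 4] / [6] / [8];  common shape = (4, 2, 1, 1)

Row-insert the values π_1, π_2, … into P one at a time, bumping the leftmost entry strictly greater than the inserted value down to the next row. The recording tableau Q records, in position (i, j), the step at which that cell was added to P.
  Insert 2 (step 1): P = [2];  Q = [1]
  Insert 1 (step 2): P = [1] / [2];  Q = [1] / [2]
  Insert 7 (step 3): P = [1, 7] / [2];  Q = [1, 3] / [2]
  Insert 3 (step 4): P = [1, 3] / [2, 7];  Q = [1, 3] / [2, 4]
  Insert 6 (step 5): P = [1, 3, 6] / [2, 7];  Q = [1, 3, 5] / [2, 4]
  Insert 5 (step 6): P = [1, 3, 5] / [2, 6] / [7];  Q = [1, 3, 5] / [2, 4] / [6]
  Insert 8 (step 7): P = [1, 3, 5, 8] / [2, 6] / [7];  Q = [1, 3, 5, 7] / [2, 4] / [6]
  Insert 4 (step 8): P = [1, 3, 4, 8] / [2, 5] / [6] / [7];  Q = [1, 3, 5, 7] / [2, 4] / [6] / [8]
Final shape: (4, 2, 1, 1).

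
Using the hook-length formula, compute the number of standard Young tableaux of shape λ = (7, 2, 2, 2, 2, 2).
# SYT of shape (7, 2, 2, 2, 2, 2) = 259896

Hook-length formula: f^λ = n! / Π hook(c), product over all cells c of the Young diagram. For λ = (7, 2, 2, 2, 2, 2), n = 17 boxes. Hook lengths by row (left-to-right, top-to-bottom): [12, 11, 5, 4, 3, 2, 1]; [6, 5]; [5, 4]; [4, 3]; [3, 2]; [2, 1]. Product of hooks = 1368576000. So f^λ = 17! / 1368576000 = 355687428096000 / 1368576000 = 259896.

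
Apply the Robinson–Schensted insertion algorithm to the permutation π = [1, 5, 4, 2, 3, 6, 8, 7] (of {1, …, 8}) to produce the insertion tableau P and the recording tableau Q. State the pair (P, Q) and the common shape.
P = [1, 2, 3, 6, 7] / [4, 8] / [5];  Q = [1, 2, 5, 6, 7] / [3, 8] / [4];  common shape = (5, 2, 1)

Row-insert the values π_1, π_2, … into P one at a time, bumping the leftmost entry strictly greater than the inserted value down to the next row. The recording tableau Q records, in position (i, j), the step at which that cell was added to P.
  Insert 1 (step 1): P = [1];  Q = [1]
  Insert 5 (step 2): P = [1, 5];  Q = [1, 2]
  Insert 4 (step 3): P = [1, 4] / [5];  Q = [1, 2] / [3]
  Insert 2 (step 4): P = [1, 2] / [4] / [5];  Q = [1, 2] / [3] / [4]
  Insert 3 (step 5): P = [1, 2, 3] / [4] / [5];  Q = [1, 2, 5] / [3] / [4]
  Insert 6 (step 6): P = [1, 2, 3, 6] / [4] / [5];  Q = [1, 2, 5, 6] / [3] / [4]
  Insert 8 (step 7): P = [1, 2, 3, 6, 8] / [4] / [5];  Q = [1, 2, 5, 6, 7] / [3] / [4]
  Insert 7 (step 8): P = [1, 2, 3, 6, 7] / [4, 8] / [5];  Q = [1, 2, 5, 6, 7] / [3, 8] / [4]
Final shape: (5, 2, 1).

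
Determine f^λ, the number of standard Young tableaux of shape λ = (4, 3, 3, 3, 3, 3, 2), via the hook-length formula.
# SYT of shape (4, 3, 3, 3, 3, 3, 2) = 19953648

Hook-length formula: f^λ = n! / Π hook(c), product over all cells c of the Young diagram. For λ = (4, 3, 3, 3, 3, 3, 2), n = 21 boxes. Hook lengths by row (left-to-right, top-to-bottom): [10, 9, 7, 1]; [8, 7, 5]; [7, 6, 4]; [6, 5, 3]; [5, 4, 2]; [4, 3, 1]; [2, 1]. Product of hooks = 2560481280000. So f^λ = 21! / 2560481280000 = 51090942171709440000 / 2560481280000 = 19953648.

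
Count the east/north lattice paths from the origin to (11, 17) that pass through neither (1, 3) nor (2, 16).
Number of paths = 13628186

Inclusion–exclusion. Total paths: C(28, 11) = 21474180. Through P₁: C(4, 1)·C(24, 10) = 7845024. Through P₂: C(18, 2)·C(10, 9) = 1530. Since P₁ is strictly southwest of P₂, a monotone path through both must visit P₁ then P₂; paths through both = C(4, 1)·C(14, 1)·C(10, 9) = 560. Avoid both = 21474180 − 7845024 − 1530 + 560 = 13628186.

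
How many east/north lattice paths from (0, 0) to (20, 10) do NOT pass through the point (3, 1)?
Number of paths = 17546815

Total paths from (0, 0) to (20, 10): C(30, 20) = 30045015. Paths through (3, 1): (paths (0, 0) → (3, 1)) × (paths (3, 1) → (20, 10)) = C(4, 3) · C(26, 17) = 4 · 3124550 = 12498200. Avoidance count = 30045015 − 12498200 = 17546815.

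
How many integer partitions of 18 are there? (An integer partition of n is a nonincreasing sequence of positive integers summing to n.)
p(18) = 385

Compute p(n) via the recurrence p(n, m) = p(n, m−1) + p(n−m, m), where p(n, m) counts partitions of n with all parts ≤ m and p(n) = p(n, n). The base cases are p(0, m) = 1 and p(n, 0) = 0 for n > 0. Filling the table yields p(18) = 385. (Euler's pentagonal recurrence is an alternative.)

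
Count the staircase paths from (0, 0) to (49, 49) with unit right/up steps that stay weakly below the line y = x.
C_49 = 509552245179617138054608572

These NE paths below the diagonal are counted by the Catalan number C_n = (1/(n + 1)) · C(2n, n). For n = 49: C_49 = (1/50) · C(98, 49) = 25477612258980856902730428600/50 = 509552245179617138054608572.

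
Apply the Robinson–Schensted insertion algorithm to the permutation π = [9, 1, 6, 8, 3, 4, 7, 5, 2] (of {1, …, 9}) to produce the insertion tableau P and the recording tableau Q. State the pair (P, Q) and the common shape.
P = [1, 2, 4, 5] / [3, 7] / [6] / [8] / [9];  Q = [1, 3, 4, 7] / [2, 6] / [5] / [8] / [9];  common shape = (4, 2, 1, 1, 1)

Row-insert the values π_1, π_2, … into P one at a time, bumping the leftmost entry strictly greater than the inserted value down to the next row. The recording tableau Q records, in position (i, j), the step at which that cell was added to P.
  Insert 9 (step 1): P = [9];  Q = [1]
  Insert 1 (step 2): P = [1] / [9];  Q = [1] / [2]
  Insert 6 (step 3): P = [1, 6] / [9];  Q = [1, 3] / [2]
  Insert 8 (step 4): P = [1, 6, 8] / [9];  Q = [1, 3, 4] / [2]
  Insert 3 (step 5): P = [1, 3, 8] / [6] / [9];  Q = [1, 3, 4] / [2] / [5]
  Insert 4 (step 6): P = [1, 3, 4] / [6, 8] / [9];  Q = [1, 3, 4] / [2, 6] / [5]
  Insert 7 (step 7): P = [1, 3, 4, 7] / [6, 8] / [9];  Q = [1, 3, 4, 7] / [2, 6] / [5]
  Insert 5 (step 8): P = [1, 3, 4, 5] / [6, 7] / [8] / [9];  Q = [1, 3, 4, 7] / [2, 6] / [5] / [8]
  Insert 2 (step 9): P = [1, 2, 4, 5] / [3, 7] / [6] / [8] / [9];  Q = [1, 3, 4, 7] / [2, 6] / [5] / [8] / [9]
Final shape: (4, 2, 1, 1, 1).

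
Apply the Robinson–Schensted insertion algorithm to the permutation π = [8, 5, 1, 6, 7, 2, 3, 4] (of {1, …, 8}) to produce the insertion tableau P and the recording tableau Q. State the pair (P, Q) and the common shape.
P = [1, 2, 3, 4] / [5, 6, 7] / [8];  Q = [1, 4, 5, 8] / [2, 6, 7] / [3];  common shape = (4, 3, 1)

Row-insert the values π_1, π_2, … into P one at a time, bumping the leftmost entry strictly greater than the inserted value down to the next row. The recording tableau Q records, in position (i, j), the step at which that cell was added to P.
  Insert 8 (step 1): P = [8];  Q = [1]
  Insert 5 (step 2): P = [5] / [8];  Q = [1] / [2]
  Insert 1 (step 3): P = [1] / [5] / [8];  Q = [1] / [2] / [3]
  Insert 6 (step 4): P = [1, 6] / [5] / [8];  Q = [1, 4] / [2] / [3]
  Insert 7 (step 5): P = [1, 6, 7] / [5] / [8];  Q = [1, 4, 5] / [2] / [3]
  Insert 2 (step 6): P = [1, 2, 7] / [5, 6] / [8];  Q = [1, 4, 5] / [2, 6] / [3]
  Insert 3 (step 7): P = [1, 2, 3] / [5, 6, 7] / [8];  Q = [1, 4, 5] / [2, 6, 7] / [3]
  Insert 4 (step 8): P = [1, 2, 3, 4] / [5, 6, 7] / [8];  Q = [1, 4, 5, 8] / [2, 6, 7] / [3]
Final shape: (4, 3, 1).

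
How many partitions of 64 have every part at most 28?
p(64, parts ≤ 28) = 1660502

Use the recurrence p(n, m) = p(n, m−1) + p(n−m, m): either the largest part is < m (count p(n, m−1)) or the largest part is exactly m (remove one copy of m, count p(n−m, m)). With p(0, ·) = 1 this gives p(64, parts ≤ 28) = 1660502. (By conjugating Young diagrams, this also counts partitions of 64 into at most 28 parts.)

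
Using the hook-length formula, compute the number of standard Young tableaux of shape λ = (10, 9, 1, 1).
# SYT of shape (10, 9, 1, 1) = 2441880

Hook-length formula: f^λ = n! / Π hook(c), product over all cells c of the Young diagram. For λ = (10, 9, 1, 1), n = 21 boxes. Hook lengths by row (left-to-right, top-to-bottom): [13, 10, 9, 8, 7, 6, 5, 4, 3, 1]; [11, 8, 7, 6, 5, 4, 3, 2, 1]; [2]; [1]. Product of hooks = 20922789888000. So f^λ = 21! / 20922789888000 = 51090942171709440000 / 20922789888000 = 2441880.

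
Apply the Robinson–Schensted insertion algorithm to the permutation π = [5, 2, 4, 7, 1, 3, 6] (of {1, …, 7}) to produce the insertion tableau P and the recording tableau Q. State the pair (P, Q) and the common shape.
P = [1, 3, 6] / [2, 4, 7] / [5];  Q = [1, 3, 4] / [2, 6, 7] / [5];  common shape = (3, 3, 1)

Row-insert the values π_1, π_2, … into P one at a time, bumping the leftmost entry strictly greater than the inserted value down to the next row. The recording tableau Q records, in position (i, j), the step at which that cell was added to P.
  Insert 5 (step 1): P = [5];  Q = [1]
  Insert 2 (step 2): P = [2] / [5];  Q = [1] / [2]
  Insert 4 (step 3): P = [2, 4] / [5];  Q = [1, 3] / [2]
  Insert 7 (step 4): P = [2, 4, 7] / [5];  Q = [1, 3, 4] / [2]
  Insert 1 (step 5): P = [1, 4, 7] / [2] / [5];  Q = [1, 3, 4] / [2] / [5]
  Insert 3 (step 6): P = [1, 3, 7] / [2, 4] / [5];  Q = [1, 3, 4] / [2, 6] / [5]
  Insert 6 (step 7): P = [1, 3, 6] / [2, 4, 7] / [5];  Q = [1, 3, 4] / [2, 6, 7] / [5]
Final shape: (3, 3, 1).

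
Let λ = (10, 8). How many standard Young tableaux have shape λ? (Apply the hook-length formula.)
# SYT of shape (10, 8) = 11934

Hook-length formula: f^λ = n! / Π hook(c), product over all cells c of the Young diagram. For λ = (10, 8), n = 18 boxes. Hook lengths by row (left-to-right, top-to-bottom): [11, 10, 9, 8, 7, 6, 5, 4, 2, 1]; [8, 7, 6, 5, 4, 3, 2, 1]. Product of hooks = 536481792000. So f^λ = 18! / 536481792000 = 6402373705728000 / 536481792000 = 11934.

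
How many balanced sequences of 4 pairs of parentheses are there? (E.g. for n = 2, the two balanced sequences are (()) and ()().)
C_4 = 14

These balanced parentheses are counted by the Catalan number C_n = (1/(n + 1)) · C(2n, n). For n = 4: C_4 = (1/5) · C(8, 4) = 70/5 = 14.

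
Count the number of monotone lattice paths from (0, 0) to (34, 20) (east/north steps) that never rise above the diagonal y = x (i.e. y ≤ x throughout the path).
Number of paths = 137737442716965

By the reflection principle (André's argument), the number of monotone paths to (34, 20) with n ≤ m that never go above y = x is C(54, 34) − C(54, 35) = 321387366339585 − 183649923622620 = 137737442716965.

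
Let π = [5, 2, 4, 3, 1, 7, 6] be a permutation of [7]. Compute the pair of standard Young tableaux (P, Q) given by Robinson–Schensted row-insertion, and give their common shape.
P = [1, 3, 6] / [2, 7] / [4] / [5];  Q = [1, 3, 6] / [2, 7] / [4] / [5];  common shape = (3, 2, 1, 1)

Row-insert the values π_1, π_2, … into P one at a time, bumping the leftmost entry strictly greater than the inserted value down to the next row. The recording tableau Q records, in position (i, j), the step at which that cell was added to P.
  Insert 5 (step 1): P = [5];  Q = [1]
  Insert 2 (step 2): P = [2] / [5];  Q = [1] / [2]
  Insert 4 (step 3): P = [2, 4] / [5];  Q = [1, 3] / [2]
  Insert 3 (step 4): P = [2, 3] / [4] / [5];  Q = [1, 3] / [2] / [4]
  Insert 1 (step 5): P = [1, 3] / [2] / [4] / [5];  Q = [1, 3] / [2] / [4] / [5]
  Insert 7 (step 6): P = [1, 3, 7] / [2] / [4] / [5];  Q = [1, 3, 6] / [2] / [4] / [5]
  Insert 6 (step 7): P = [1, 3, 6] / [2, 7] / [4] / [5];  Q = [1, 3, 6] / [2, 7] / [4] / [5]
Final shape: (3, 2, 1, 1).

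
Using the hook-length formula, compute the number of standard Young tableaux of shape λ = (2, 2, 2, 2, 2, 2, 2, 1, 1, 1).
# SYT of shape (2, 2, 2, 2, 2, 2, 2, 1, 1, 1) = 7072

Hook-length formula: f^λ = n! / Π hook(c), product over all cells c of the Young diagram. For λ = (2, 2, 2, 2, 2, 2, 2, 1, 1, 1), n = 17 boxes. Hook lengths by row (left-to-right, top-to-bottom): [11, 7]; [10, 6]; [9, 5]; [8, 4]; [7, 3]; [6, 2]; [5, 1]; [3]; [2]; [1]. Product of hooks = 50295168000. So f^λ = 17! / 50295168000 = 355687428096000 / 50295168000 = 7072.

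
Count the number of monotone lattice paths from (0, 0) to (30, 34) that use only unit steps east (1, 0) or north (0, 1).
Number of paths = 1620288010530347424

A monotone lattice path from (0, 0) to (30, 34) consists of 30 east steps and 34 north steps in some order, so it is determined by which 30 of the 64 steps are east. The count is C(64, 30) = 1620288010530347424.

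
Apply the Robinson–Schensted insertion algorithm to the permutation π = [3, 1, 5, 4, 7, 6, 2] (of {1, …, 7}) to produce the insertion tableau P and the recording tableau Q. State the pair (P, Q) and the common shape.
P = [1, 2, 6] / [3, 4, 7] / [5];  Q = [1, 3, 5] / [2, 4, 6] / [7];  common shape = (3, 3, 1)

Row-insert the values π_1, π_2, … into P one at a time, bumping the leftmost entry strictly greater than the inserted value down to the next row. The recording tableau Q records, in position (i, j), the step at which that cell was added to P.
  Insert 3 (step 1): P = [3];  Q = [1]
  Insert 1 (step 2): P = [1] / [3];  Q = [1] / [2]
  Insert 5 (step 3): P = [1, 5] / [3];  Q = [1, 3] / [2]
  Insert 4 (step 4): P = [1, 4] / [3, 5];  Q = [1, 3] / [2, 4]
  Insert 7 (step 5): P = [1, 4, 7] / [3, 5];  Q = [1, 3, 5] / [2, 4]
  Insert 6 (step 6): P = [1, 4, 6] / [3, 5, 7];  Q = [1, 3, 5] / [2, 4, 6]
  Insert 2 (step 7): P = [1, 2, 6] / [3, 4, 7] / [5];  Q = [1, 3, 5] / [2, 4, 6] / [7]
Final shape: (3, 3, 1).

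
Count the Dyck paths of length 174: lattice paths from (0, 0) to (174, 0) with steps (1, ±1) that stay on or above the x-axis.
C_87 = 16435314834665426797069144960762886143367590394940

These Dyck paths are counted by the Catalan number C_n = (1/(n + 1)) · C(2n, n). For n = 87: C_87 = (1/88) · C(174, 87) = 1446307705450557558142084756547133980616347954754720/88 = 16435314834665426797069144960762886143367590394940.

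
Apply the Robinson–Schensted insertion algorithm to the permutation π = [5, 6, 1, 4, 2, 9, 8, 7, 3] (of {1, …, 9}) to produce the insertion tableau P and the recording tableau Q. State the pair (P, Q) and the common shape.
P = [1, 2, 3] / [4, 6, 7] / [5, 8] / [9];  Q = [1, 2, 6] / [3, 4, 7] / [5, 8] / [9];  common shape = (3, 3, 2, 1)

Row-insert the values π_1, π_2, … into P one at a time, bumping the leftmost entry strictly greater than the inserted value down to the next row. The recording tableau Q records, in position (i, j), the step at which that cell was added to P.
  Insert 5 (step 1): P = [5];  Q = [1]
  Insert 6 (step 2): P = [5, 6];  Q = [1, 2]
  Insert 1 (step 3): P = [1, 6] / [5];  Q = [1, 2] / [3]
  Insert 4 (step 4): P = [1, 4] / [5, 6];  Q = [1, 2] / [3, 4]
  Insert 2 (step 5): P = [1, 2] / [4, 6] / [5];  Q = [1, 2] / [3, 4] / [5]
  Insert 9 (step 6): P = [1, 2, 9] / [4, 6] / [5];  Q = [1, 2, 6] / [3, 4] / [5]
  Insert 8 (step 7): P = [1, 2, 8] / [4, 6, 9] / [5];  Q = [1, 2, 6] / [3, 4, 7] / [5]
  Insert 7 (step 8): P = [1, 2, 7] / [4, 6, 8] / [5, 9];  Q = [1, 2, 6] / [3, 4, 7] / [5, 8]
  Insert 3 (step 9): P = [1, 2, 3] / [4, 6, 7] / [5, 8] / [9];  Q = [1, 2, 6] / [3, 4, 7] / [5, 8] / [9]
Final shape: (3, 3, 2, 1).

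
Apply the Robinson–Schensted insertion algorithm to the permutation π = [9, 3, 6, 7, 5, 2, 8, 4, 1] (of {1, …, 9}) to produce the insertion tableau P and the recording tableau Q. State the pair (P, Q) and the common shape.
P = [1, 4, 7, 8] / [2, 5] / [3] / [6] / [9];  Q = [1, 3, 4, 7] / [2, 8] / [5] / [6] / [9];  common shape = (4, 2, 1, 1, 1)

Row-insert the values π_1, π_2, … into P one at a time, bumping the leftmost entry strictly greater than the inserted value down to the next row. The recording tableau Q records, in position (i, j), the step at which that cell was added to P.
  Insert 9 (step 1): P = [9];  Q = [1]
  Insert 3 (step 2): P = [3] / [9];  Q = [1] / [2]
  Insert 6 (step 3): P = [3, 6] / [9];  Q = [1, 3] / [2]
  Insert 7 (step 4): P = [3, 6, 7] / [9];  Q = [1, 3, 4] / [2]
  Insert 5 (step 5): P = [3, 5, 7] / [6] / [9];  Q = [1, 3, 4] / [2] / [5]
  Insert 2 (step 6): P = [2, 5, 7] / [3] / [6] / [9];  Q = [1, 3, 4] / [2] / [5] / [6]
  Insert 8 (step 7): P = [2, 5, 7, 8] / [3] / [6] / [9];  Q = [1, 3, 4, 7] / [2] / [5] / [6]
  Insert 4 (step 8): P = [2, 4, 7, 8] / [3, 5] / [6] / [9];  Q = [1, 3, 4, 7] / [2, 8] / [5] / [6]
  Insert 1 (step 9): P = [1, 4, 7, 8] / [2, 5] / [3] / [6] / [9];  Q = [1, 3, 4, 7] / [2, 8] / [5] / [6] / [9]
Final shape: (4, 2, 1, 1, 1).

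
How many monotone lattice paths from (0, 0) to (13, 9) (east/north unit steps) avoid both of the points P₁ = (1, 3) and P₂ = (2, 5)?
Number of paths = 410879

Inclusion–exclusion. Total paths: C(22, 13) = 497420. Through P₁: C(4, 1)·C(18, 12) = 74256. Through P₂: C(7, 2)·C(15, 11) = 28665. Since P₁ is strictly southwest of P₂, a monotone path through both must visit P₁ then P₂; paths through both = C(4, 1)·C(3, 1)·C(15, 11) = 16380. Avoid both = 497420 − 74256 − 28665 + 16380 = 410879.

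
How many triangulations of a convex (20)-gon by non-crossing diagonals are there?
C_18 = 477638700

These polygon triangulations are counted by the Catalan number C_n = (1/(n + 1)) · C(2n, n). For n = 18: C_18 = (1/19) · C(36, 18) = 9075135300/19 = 477638700.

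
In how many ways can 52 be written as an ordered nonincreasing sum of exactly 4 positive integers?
p(52, 4 parts) = 1033

Partitions of n into exactly k parts are in bijection with partitions of n − k into at most k parts (subtract 1 from each part). So p(52, exactly 4) = p(48, parts ≤ 4). Computing via the recurrence p(m, j) = p(m, j−1) + p(m−j, j) gives 1033.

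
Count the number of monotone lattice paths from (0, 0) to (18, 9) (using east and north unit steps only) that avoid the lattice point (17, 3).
Number of paths = 4678845

Total paths from (0, 0) to (18, 9): C(27, 18) = 4686825. Paths through (17, 3): (paths (0, 0) → (17, 3)) × (paths (17, 3) → (18, 9)) = C(20, 17) · C(7, 1) = 1140 · 7 = 7980. Avoidance count = 4686825 − 7980 = 4678845.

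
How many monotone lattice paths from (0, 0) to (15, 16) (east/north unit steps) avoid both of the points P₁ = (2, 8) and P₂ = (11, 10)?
Number of paths = 217832535

Inclusion–exclusion. Total paths: C(31, 15) = 300540195. Through P₁: C(10, 2)·C(21, 13) = 9157050. Through P₂: C(21, 11)·C(10, 4) = 74070360. Since P₁ is strictly southwest of P₂, a monotone path through both must visit P₁ then P₂; paths through both = C(10, 2)·C(11, 9)·C(10, 4) = 519750. Avoid both = 300540195 − 9157050 − 74070360 + 519750 = 217832535.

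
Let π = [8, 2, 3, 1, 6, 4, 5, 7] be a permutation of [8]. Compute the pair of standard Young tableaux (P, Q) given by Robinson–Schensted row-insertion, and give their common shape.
P = [1, 3, 4, 5, 7] / [2, 6] / [8];  Q = [1, 3, 5, 7, 8] / [2, 6] / [4];  common shape = (5, 2, 1)

Row-insert the values π_1, π_2, … into P one at a time, bumping the leftmost entry strictly greater than the inserted value down to the next row. The recording tableau Q records, in position (i, j), the step at which that cell was added to P.
  Insert 8 (step 1): P = [8];  Q = [1]
  Insert 2 (step 2): P = [2] / [8];  Q = [1] / [2]
  Insert 3 (step 3): P = [2, 3] / [8];  Q = [1, 3] / [2]
  Insert 1 (step 4): P = [1, 3] / [2] / [8];  Q = [1, 3] / [2] / [4]
  Insert 6 (step 5): P = [1, 3, 6] / [2] / [8];  Q = [1, 3, 5] / [2] / [4]
  Insert 4 (step 6): P = [1, 3, 4] / [2, 6] / [8];  Q = [1, 3, 5] / [2, 6] / [4]
  Insert 5 (step 7): P = [1, 3, 4, 5] / [2, 6] / [8];  Q = [1, 3, 5, 7] / [2, 6] / [4]
  Insert 7 (step 8): P = [1, 3, 4, 5, 7] / [2, 6] / [8];  Q = [1, 3, 5, 7, 8] / [2, 6] / [4]
Final shape: (5, 2, 1).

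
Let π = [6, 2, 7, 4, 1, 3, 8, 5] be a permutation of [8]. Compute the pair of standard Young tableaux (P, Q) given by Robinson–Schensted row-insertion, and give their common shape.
P = [1, 3, 5] / [2, 4, 8] / [6, 7];  Q = [1, 3, 7] / [2, 4, 8] / [5, 6];  common shape = (3, 3, 2)

Row-insert the values π_1, π_2, … into P one at a time, bumping the leftmost entry strictly greater than the inserted value down to the next row. The recording tableau Q records, in position (i, j), the step at which that cell was added to P.
  Insert 6 (step 1): P = [6];  Q = [1]
  Insert 2 (step 2): P = [2] / [6];  Q = [1] / [2]
  Insert 7 (step 3): P = [2, 7] / [6];  Q = [1, 3] / [2]
  Insert 4 (step 4): P = [2, 4] / [6, 7];  Q = [1, 3] / [2, 4]
  Insert 1 (step 5): P = [1, 4] / [2, 7] / [6];  Q = [1, 3] / [2, 4] / [5]
  Insert 3 (step 6): P = [1, 3] / [2, 4] / [6, 7];  Q = [1, 3] / [2, 4] / [5, 6]
  Insert 8 (step 7): P = [1, 3, 8] / [2, 4] / [6, 7];  Q = [1, 3, 7] / [2, 4] / [5, 6]
  Insert 5 (step 8): P = [1, 3, 5] / [2, 4, 8] / [6, 7];  Q = [1, 3, 7] / [2, 4, 8] / [5, 6]
Final shape: (3, 3, 2).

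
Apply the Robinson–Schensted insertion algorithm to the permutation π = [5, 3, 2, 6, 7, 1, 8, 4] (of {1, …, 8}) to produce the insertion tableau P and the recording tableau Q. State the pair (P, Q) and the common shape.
P = [1, 4, 7, 8] / [2, 6] / [3] / [5];  Q = [1, 4, 5, 7] / [2, 8] / [3] / [6];  common shape = (4, 2, 1, 1)

Row-insert the values π_1, π_2, … into P one at a time, bumping the leftmost entry strictly greater than the inserted value down to the next row. The recording tableau Q records, in position (i, j), the step at which that cell was added to P.
  Insert 5 (step 1): P = [5];  Q = [1]
  Insert 3 (step 2): P = [3] / [5];  Q = [1] / [2]
  Insert 2 (step 3): P = [2] / [3] / [5];  Q = [1] / [2] / [3]
  Insert 6 (step 4): P = [2, 6] / [3] / [5];  Q = [1, 4] / [2] / [3]
  Insert 7 (step 5): P = [2, 6, 7] / [3] / [5];  Q = [1, 4, 5] / [2] / [3]
  Insert 1 (step 6): P = [1, 6, 7] / [2] / [3] / [5];  Q = [1, 4, 5] / [2] / [3] / [6]
  Insert 8 (step 7): P = [1, 6, 7, 8] / [2] / [3] / [5];  Q = [1, 4, 5, 7] / [2] / [3] / [6]
  Insert 4 (step 8): P = [1, 4, 7, 8] / [2, 6] / [3] / [5];  Q = [1, 4, 5, 7] / [2, 8] / [3] / [6]
Final shape: (4, 2, 1, 1).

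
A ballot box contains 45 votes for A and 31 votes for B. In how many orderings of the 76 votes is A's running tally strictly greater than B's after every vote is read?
Strict-lead orderings = 353106839637522634720

Total orderings of the 76 votes with 45 for A: C(76, 45) = 1916865700889408588480. By the Bertrand ballot formula (Cycle Lemma / reflection principle), the number of orderings in which A is strictly ahead of B throughout is (p − q)/(p + q) · C(p + q, p) = (45 − 31)/(45 + 31) · 1916865700889408588480 = 353106839637522634720.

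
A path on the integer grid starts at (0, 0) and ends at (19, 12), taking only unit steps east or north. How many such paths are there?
Number of paths = 141120525

A monotone lattice path from (0, 0) to (19, 12) consists of 19 east steps and 12 north steps in some order, so it is determined by which 19 of the 31 steps are east. The count is C(31, 19) = 141120525.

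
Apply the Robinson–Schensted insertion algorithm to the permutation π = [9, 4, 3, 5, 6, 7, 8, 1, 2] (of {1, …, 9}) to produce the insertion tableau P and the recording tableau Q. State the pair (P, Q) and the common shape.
P = [1, 2, 6, 7, 8] / [3, 5] / [4] / [9];  Q = [1, 4, 5, 6, 7] / [2, 9] / [3] / [8];  common shape = (5, 2, 1, 1)

Row-insert the values π_1, π_2, … into P one at a time, bumping the leftmost entry strictly greater than the inserted value down to the next row. The recording tableau Q records, in position (i, j), the step at which that cell was added to P.
  Insert 9 (step 1): P = [9];  Q = [1]
  Insert 4 (step 2): P = [4] / [9];  Q = [1] / [2]
  Insert 3 (step 3): P = [3] / [4] / [9];  Q = [1] / [2] / [3]
  Insert 5 (step 4): P = [3, 5] / [4] / [9];  Q = [1, 4] / [2] / [3]
  Insert 6 (step 5): P = [3, 5, 6] / [4] / [9];  Q = [1, 4, 5] / [2] / [3]
  Insert 7 (step 6): P = [3, 5, 6, 7] / [4] / [9];  Q = [1, 4, 5, 6] / [2] / [3]
  Insert 8 (step 7): P = [3, 5, 6, 7, 8] / [4] / [9];  Q = [1, 4, 5, 6, 7] / [2] / [3]
  Insert 1 (step 8): P = [1, 5, 6, 7, 8] / [3] / [4] / [9];  Q = [1, 4, 5, 6, 7] / [2] / [3] / [8]
  Insert 2 (step 9): P = [1, 2, 6, 7, 8] / [3, 5] / [4] / [9];  Q = [1, 4, 5, 6, 7] / [2, 9] / [3] / [8]
Final shape: (5, 2, 1, 1).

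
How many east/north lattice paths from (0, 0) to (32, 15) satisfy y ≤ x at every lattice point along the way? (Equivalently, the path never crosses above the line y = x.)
Number of paths = 409972529754

By the reflection principle (André's argument), the number of monotone paths to (32, 15) with n ≤ m that never go above y = x is C(47, 32) − C(47, 33) = 751616304549 − 341643774795 = 409972529754.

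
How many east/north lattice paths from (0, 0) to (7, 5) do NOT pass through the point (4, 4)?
Number of paths = 512

Total paths from (0, 0) to (7, 5): C(12, 7) = 792. Paths through (4, 4): (paths (0, 0) → (4, 4)) × (paths (4, 4) → (7, 5)) = C(8, 4) · C(4, 3) = 70 · 4 = 280. Avoidance count = 792 − 280 = 512.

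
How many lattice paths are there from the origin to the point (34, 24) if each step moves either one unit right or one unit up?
Number of paths = 12832205713993575

A monotone lattice path from (0, 0) to (34, 24) consists of 34 east steps and 24 north steps in some order, so it is determined by which 34 of the 58 steps are east. The count is C(58, 34) = 12832205713993575.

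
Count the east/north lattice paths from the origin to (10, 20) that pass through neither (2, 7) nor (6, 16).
Number of paths = 19298265

Inclusion–exclusion. Total paths: C(30, 10) = 30045015. Through P₁: C(9, 2)·C(21, 8) = 7325640. Through P₂: C(22, 6)·C(8, 4) = 5222910. Since P₁ is strictly southwest of P₂, a monotone path through both must visit P₁ then P₂; paths through both = C(9, 2)·C(13, 4)·C(8, 4) = 1801800. Avoid both = 30045015 − 7325640 − 5222910 + 1801800 = 19298265.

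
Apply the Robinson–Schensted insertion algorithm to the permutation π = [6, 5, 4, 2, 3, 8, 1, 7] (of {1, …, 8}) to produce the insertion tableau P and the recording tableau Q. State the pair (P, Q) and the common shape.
P = [1, 3, 7] / [2, 8] / [4] / [5] / [6];  Q = [1, 5, 6] / [2, 8] / [3] / [4] / [7];  common shape = (3, 2, 1, 1, 1)

Row-insert the values π_1, π_2, … into P one at a time, bumping the leftmost entry strictly greater than the inserted value down to the next row. The recording tableau Q records, in position (i, j), the step at which that cell was added to P.
  Insert 6 (step 1): P = [6];  Q = [1]
  Insert 5 (step 2): P = [5] / [6];  Q = [1] / [2]
  Insert 4 (step 3): P = [4] / [5] / [6];  Q = [1] / [2] / [3]
  Insert 2 (step 4): P = [2] / [4] / [5] / [6];  Q = [1] / [2] / [3] / [4]
  Insert 3 (step 5): P = [2, 3] / [4] / [5] / [6];  Q = [1, 5] / [2] / [3] / [4]
  Insert 8 (step 6): P = [2, 3, 8] / [4] / [5] / [6];  Q = [1, 5, 6] / [2] / [3] / [4]
  Insert 1 (step 7): P = [1, 3, 8] / [2] / [4] / [5] / [6];  Q = [1, 5, 6] / [2] / [3] / [4] / [7]
  Insert 7 (step 8): P = [1, 3, 7] / [2, 8] / [4] / [5] / [6];  Q = [1, 5, 6] / [2, 8] / [3] / [4] / [7]
Final shape: (3, 2, 1, 1, 1).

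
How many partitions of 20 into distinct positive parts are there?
q(20) = 64

A partition into distinct parts is a strictly decreasing sequence summing to n. The recurrence d(n, m) = d(n, m−1) + d(n−m, m−1) (use part m at most once) with q(n) = d(n, n) gives q(20) = 64. (Euler's theorem: # distinct-part partitions = # odd-part partitions.)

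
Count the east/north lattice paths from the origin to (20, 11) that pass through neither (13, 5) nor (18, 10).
Number of paths = 37077705

Inclusion–exclusion. Total paths: C(31, 20) = 84672315. Through P₁: C(18, 13)·C(13, 7) = 14702688. Through P₂: C(28, 18)·C(3, 2) = 39369330. Since P₁ is strictly southwest of P₂, a monotone path through both must visit P₁ then P₂; paths through both = C(18, 13)·C(10, 5)·C(3, 2) = 6477408. Avoid both = 84672315 − 14702688 − 39369330 + 6477408 = 37077705.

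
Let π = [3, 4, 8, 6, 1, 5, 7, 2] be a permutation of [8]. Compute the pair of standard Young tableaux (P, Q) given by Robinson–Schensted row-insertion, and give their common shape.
P = [1, 2, 5, 7] / [3, 4] / [6] / [8];  Q = [1, 2, 3, 7] / [4, 6] / [5] / [8];  common shape = (4, 2, 1, 1)

Row-insert the values π_1, π_2, … into P one at a time, bumping the leftmost entry strictly greater than the inserted value down to the next row. The recording tableau Q records, in position (i, j), the step at which that cell was added to P.
  Insert 3 (step 1): P = [3];  Q = [1]
  Insert 4 (step 2): P = [3, 4];  Q = [1, 2]
  Insert 8 (step 3): P = [3, 4, 8];  Q = [1, 2, 3]
  Insert 6 (step 4): P = [3, 4, 6] / [8];  Q = [1, 2, 3] / [4]
  Insert 1 (step 5): P = [1, 4, 6] / [3] / [8];  Q = [1, 2, 3] / [4] / [5]
  Insert 5 (step 6): P = [1, 4, 5] / [3, 6] / [8];  Q = [1, 2, 3] / [4, 6] / [5]
  Insert 7 (step 7): P = [1, 4, 5, 7] / [3, 6] / [8];  Q = [1, 2, 3, 7] / [4, 6] / [5]
  Insert 2 (step 8): P = [1, 2, 5, 7] / [3, 4] / [6] / [8];  Q = [1, 2, 3, 7] / [4, 6] / [5] / [8]
Final shape: (4, 2, 1, 1).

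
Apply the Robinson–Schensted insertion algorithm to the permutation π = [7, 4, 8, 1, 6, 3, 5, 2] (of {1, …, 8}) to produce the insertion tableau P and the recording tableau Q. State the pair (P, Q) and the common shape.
P = [1, 2, 5] / [3, 6] / [4, 8] / [7];  Q = [1, 3, 7] / [2, 5] / [4, 6] / [8];  common shape = (3, 2, 2, 1)

Row-insert the values π_1, π_2, … into P one at a time, bumping the leftmost entry strictly greater than the inserted value down to the next row. The recording tableau Q records, in position (i, j), the step at which that cell was added to P.
  Insert 7 (step 1): P = [7];  Q = [1]
  Insert 4 (step 2): P = [4] / [7];  Q = [1] / [2]
  Insert 8 (step 3): P = [4, 8] / [7];  Q = [1, 3] / [2]
  Insert 1 (step 4): P = [1, 8] / [4] / [7];  Q = [1, 3] / [2] / [4]
  Insert 6 (step 5): P = [1, 6] / [4, 8] / [7];  Q = [1, 3] / [2, 5] / [4]
  Insert 3 (step 6): P = [1, 3] / [4, 6] / [7, 8];  Q = [1, 3] / [2, 5] / [4, 6]
  Insert 5 (step 7): P = [1, 3, 5] / [4, 6] / [7, 8];  Q = [1, 3, 7] / [2, 5] / [4, 6]
  Insert 2 (step 8): P = [1, 2, 5] / [3, 6] / [4, 8] / [7];  Q = [1, 3, 7] / [2, 5] / [4, 6] / [8]
Final shape: (3, 2, 2, 1).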